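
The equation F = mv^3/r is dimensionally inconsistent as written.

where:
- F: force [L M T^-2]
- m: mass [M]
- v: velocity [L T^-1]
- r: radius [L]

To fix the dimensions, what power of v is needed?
The exponent of v should be 2: F = mv^2/r

The LHS F has dimensions [L M T^-2]; v has dimensions [L T^-1].
As written, the RHS mv^3/r (exponent 3 on v) has dimensions [L^2 M T^-3], which does not match.
With exponent 2, the RHS mv^2/r has dimensions [L M T^-2], matching the LHS.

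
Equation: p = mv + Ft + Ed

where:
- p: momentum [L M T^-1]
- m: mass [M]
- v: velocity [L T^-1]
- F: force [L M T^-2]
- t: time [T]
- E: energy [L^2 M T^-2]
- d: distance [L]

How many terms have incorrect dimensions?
1

LHS p: [L M T^-1]
- mv: [L M T^-1] ✓
- Ft: [L M T^-1] ✓
- Ed: [L^3 M T^-2] ✗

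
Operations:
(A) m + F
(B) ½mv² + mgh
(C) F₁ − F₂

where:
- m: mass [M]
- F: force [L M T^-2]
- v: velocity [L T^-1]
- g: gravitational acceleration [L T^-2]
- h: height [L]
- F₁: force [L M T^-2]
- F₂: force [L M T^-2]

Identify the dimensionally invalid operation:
(A) m + F

(A) m + F: m [M] and F [L M T^-2] — different dimensions cannot be added/subtracted ✗
(B) ½mv² + mgh: ½mv² [L^2 M T^-2] and mgh [L^2 M T^-2] — same dimensions ✓
(C) F₁ − F₂: F₁ [L M T^-2] and F₂ [L M T^-2] — same dimensions ✓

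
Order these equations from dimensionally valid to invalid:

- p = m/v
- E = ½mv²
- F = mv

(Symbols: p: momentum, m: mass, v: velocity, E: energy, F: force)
Dimensionally correct: E = ½mv²
Dimensionally incorrect: p = m/v, F = mv
Ordered (correct first, then incorrect): E = ½mv², p = m/v, F = mv

- p = m/v: LHS [L M T^-1], RHS [L^-1 M T] → incorrect ✗
- E = ½mv²: LHS [L^2 M T^-2], RHS [L^2 M T^-2] → correct ✓
- F = mv: LHS [L M T^-2], RHS [L M T^-1] → incorrect ✗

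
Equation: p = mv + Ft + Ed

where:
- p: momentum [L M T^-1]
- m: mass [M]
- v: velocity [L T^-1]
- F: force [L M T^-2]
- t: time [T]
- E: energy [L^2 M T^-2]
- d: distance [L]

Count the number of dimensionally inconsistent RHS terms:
1

LHS p: [L M T^-1]
- mv: [L M T^-1] ✓
- Ft: [L M T^-1] ✓
- Ed: [L^3 M T^-2] ✗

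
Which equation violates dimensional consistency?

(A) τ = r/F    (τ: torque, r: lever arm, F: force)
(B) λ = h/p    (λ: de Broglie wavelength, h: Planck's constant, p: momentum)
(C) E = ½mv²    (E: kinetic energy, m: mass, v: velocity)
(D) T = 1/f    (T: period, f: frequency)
(A) τ = r/F

The equation (A) τ = r/F is dimensionally incorrect.

LHS (τ): [L^2 M T^-2]
RHS (r/F): [M^-1 T^2] ✗

The dimensions do not match. The other three equations balance.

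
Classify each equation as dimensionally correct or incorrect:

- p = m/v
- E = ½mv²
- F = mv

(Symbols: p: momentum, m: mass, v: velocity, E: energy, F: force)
Dimensionally correct: E = ½mv²
Dimensionally incorrect: p = m/v, F = mv
Ordered (correct first, then incorrect): E = ½mv², p = m/v, F = mv

- p = m/v: LHS [L M T^-1], RHS [L^-1 M T] → incorrect ✗
- E = ½mv²: LHS [L^2 M T^-2], RHS [L^2 M T^-2] → correct ✓
- F = mv: LHS [L M T^-2], RHS [L M T^-1] → incorrect ✗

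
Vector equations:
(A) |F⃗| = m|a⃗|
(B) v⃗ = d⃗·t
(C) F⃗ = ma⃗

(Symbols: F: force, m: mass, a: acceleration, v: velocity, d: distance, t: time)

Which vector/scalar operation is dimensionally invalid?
(B) v⃗ = d⃗·t

(A) |F⃗| = m|a⃗|: LHS [L M T^-2], RHS [L M T^-2] ✓ — magnitudes of vectors are scalars
(B) v⃗ = d⃗·t: LHS [L T^-1], RHS [L T] ✗ — velocity is displacement per time; should be d⃗/t
(C) F⃗ = ma⃗: LHS [L M T^-2], RHS [L M T^-2] ✓ — Force and acceleration are vectors, mass is a scalar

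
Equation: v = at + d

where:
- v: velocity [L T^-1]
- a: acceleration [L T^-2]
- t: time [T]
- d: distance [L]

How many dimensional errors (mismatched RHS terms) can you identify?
1

LHS v: [L T^-1]
- at: [L T^-1] ✓
- d: [L] ✗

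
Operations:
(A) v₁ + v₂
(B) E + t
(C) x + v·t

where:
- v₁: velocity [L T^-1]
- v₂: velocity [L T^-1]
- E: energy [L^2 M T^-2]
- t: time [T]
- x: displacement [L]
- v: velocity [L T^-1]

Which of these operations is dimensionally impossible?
(B) E + t

(A) v₁ + v₂: v₁ [L T^-1] and v₂ [L T^-1] — same dimensions ✓
(B) E + t: E [L^2 M T^-2] and t [T] — different dimensions cannot be added/subtracted ✗
(C) x + v·t: x [L] and v·t [L] — same dimensions ✓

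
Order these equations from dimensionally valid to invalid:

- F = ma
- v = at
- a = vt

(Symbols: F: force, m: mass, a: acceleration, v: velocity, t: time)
Dimensionally correct: F = ma, v = at
Dimensionally incorrect: a = vt
Ordered (correct first, then incorrect): F = ma, v = at, a = vt

- F = ma: LHS [L M T^-2], RHS [L M T^-2] → correct ✓
- v = at: LHS [L T^-1], RHS [L T^-1] → correct ✓
- a = vt: LHS [L T^-2], RHS [L] → incorrect ✗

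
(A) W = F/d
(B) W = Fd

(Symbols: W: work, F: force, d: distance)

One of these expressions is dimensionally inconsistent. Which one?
(A)

(A) W = F/d: LHS [L^2 M T^-2], RHS [M T^-2] ✗
(B) W = Fd: LHS [L^2 M T^-2], RHS [L^2 M T^-2] ✓

Expression (A) W = F/d is dimensionally incorrect.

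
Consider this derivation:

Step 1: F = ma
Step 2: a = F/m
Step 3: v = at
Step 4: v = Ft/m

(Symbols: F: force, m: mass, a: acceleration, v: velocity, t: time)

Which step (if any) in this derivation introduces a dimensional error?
No step introduces an error — all steps are dimensionally consistent.

Step 1: F = ma → LHS [L M T^-2], RHS [L M T^-2] ✓
Step 2: a = F/m → LHS [L T^-2], RHS [L T^-2] ✓
Step 3: v = at → LHS [L T^-1], RHS [L T^-1] ✓
Step 4: v = Ft/m → LHS [L T^-1], RHS [L T^-1] ✓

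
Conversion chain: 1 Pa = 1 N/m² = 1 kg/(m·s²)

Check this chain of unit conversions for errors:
The chain is correct (no errors).

Correct: Pascal is Newton per square meter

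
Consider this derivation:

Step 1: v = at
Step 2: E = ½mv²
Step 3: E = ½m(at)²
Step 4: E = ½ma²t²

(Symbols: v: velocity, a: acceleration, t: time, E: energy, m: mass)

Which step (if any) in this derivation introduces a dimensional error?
No step introduces an error — all steps are dimensionally consistent.

Step 1: v = at → LHS [L T^-1], RHS [L T^-1] ✓
Step 2: E = ½mv² → LHS [L^2 M T^-2], RHS [L^2 M T^-2] ✓
Step 3: E = ½m(at)² → LHS [L^2 M T^-2], RHS [L^2 M T^-2] ✓
Step 4: E = ½ma²t² → LHS [L^2 M T^-2], RHS [L^2 M T^-2] ✓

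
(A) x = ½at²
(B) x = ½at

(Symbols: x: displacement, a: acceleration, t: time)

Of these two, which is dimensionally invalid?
(B)

(A) x = ½at²: LHS [L], RHS [L] ✓
(B) x = ½at: LHS [L], RHS [L T^-1] ✗

Expression (B) x = ½at is dimensionally incorrect.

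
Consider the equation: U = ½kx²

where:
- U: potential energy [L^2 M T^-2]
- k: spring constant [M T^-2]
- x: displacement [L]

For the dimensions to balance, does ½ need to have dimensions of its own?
No

U has dimensions [L^2 M T^-2] and kx² already has dimensions [L^2 M T^-2], so the equation balances without ½ contributing any dimensions. ½ is a pure (dimensionless) number; changing or removing it would not affect dimensional consistency.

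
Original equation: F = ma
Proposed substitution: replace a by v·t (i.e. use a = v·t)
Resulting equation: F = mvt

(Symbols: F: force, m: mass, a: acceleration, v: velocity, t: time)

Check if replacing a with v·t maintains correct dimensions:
No

[a] = [L T^-2] and [v·t] = [L]. These differ, so the substitution replaces a quantity by one of different dimensions and the result F = mvt has LHS [L M T^-2] vs RHS [L M] — inconsistent.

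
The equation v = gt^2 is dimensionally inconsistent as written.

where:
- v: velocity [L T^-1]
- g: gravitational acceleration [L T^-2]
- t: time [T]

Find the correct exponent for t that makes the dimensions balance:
The exponent of t should be 1: v = gt

The LHS v has dimensions [L T^-1]; t has dimensions [T].
As written, the RHS gt^2 (exponent 2 on t) has dimensions [L], which does not match.
With exponent 1, the RHS gt has dimensions [L T^-1], matching the LHS.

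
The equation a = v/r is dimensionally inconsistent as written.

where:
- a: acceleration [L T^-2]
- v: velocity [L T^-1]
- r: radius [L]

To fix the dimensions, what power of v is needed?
The exponent of v should be 2: a = v^2/r

The LHS a has dimensions [L T^-2]; v has dimensions [L T^-1].
As written, the RHS v/r (exponent 1 on v) has dimensions [T^-1], which does not match.
With exponent 2, the RHS v^2/r has dimensions [L T^-2], matching the LHS.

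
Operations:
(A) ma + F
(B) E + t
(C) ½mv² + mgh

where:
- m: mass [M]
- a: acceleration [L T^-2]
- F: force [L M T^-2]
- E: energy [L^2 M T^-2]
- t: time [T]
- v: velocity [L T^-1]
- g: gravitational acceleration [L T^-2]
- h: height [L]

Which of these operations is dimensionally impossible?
(B) E + t

(A) ma + F: ma [L M T^-2] and F [L M T^-2] — same dimensions ✓
(B) E + t: E [L^2 M T^-2] and t [T] — different dimensions cannot be added/subtracted ✗
(C) ½mv² + mgh: ½mv² [L^2 M T^-2] and mgh [L^2 M T^-2] — same dimensions ✓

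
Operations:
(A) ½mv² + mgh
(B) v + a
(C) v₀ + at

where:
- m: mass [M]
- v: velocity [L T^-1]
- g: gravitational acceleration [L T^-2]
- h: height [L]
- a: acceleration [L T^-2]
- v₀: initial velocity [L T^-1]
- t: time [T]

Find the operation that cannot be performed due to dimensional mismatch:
(B) v + a

(A) ½mv² + mgh: ½mv² [L^2 M T^-2] and mgh [L^2 M T^-2] — same dimensions ✓
(B) v + a: v [L T^-1] and a [L T^-2] — different dimensions cannot be added/subtracted ✗
(C) v₀ + at: v₀ [L T^-1] and at [L T^-1] — same dimensions ✓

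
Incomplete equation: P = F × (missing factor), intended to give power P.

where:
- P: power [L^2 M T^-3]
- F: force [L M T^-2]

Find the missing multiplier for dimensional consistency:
v (velocity), dimensions [L T^-1]

P has dimensions [L^2 M T^-3] and F has dimensions [L M T^-2].
The missing factor must have dimensions [L^2 M T^-3] / [L M T^-2] = [L T^-1], i.e. velocity (v).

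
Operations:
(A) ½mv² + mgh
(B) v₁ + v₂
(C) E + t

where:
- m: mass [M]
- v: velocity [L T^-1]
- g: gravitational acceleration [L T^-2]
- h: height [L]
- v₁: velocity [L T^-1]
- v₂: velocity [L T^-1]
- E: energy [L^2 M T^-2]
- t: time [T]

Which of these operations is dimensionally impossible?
(C) E + t

(A) ½mv² + mgh: ½mv² [L^2 M T^-2] and mgh [L^2 M T^-2] — same dimensions ✓
(B) v₁ + v₂: v₁ [L T^-1] and v₂ [L T^-1] — same dimensions ✓
(C) E + t: E [L^2 M T^-2] and t [T] — different dimensions cannot be added/subtracted ✗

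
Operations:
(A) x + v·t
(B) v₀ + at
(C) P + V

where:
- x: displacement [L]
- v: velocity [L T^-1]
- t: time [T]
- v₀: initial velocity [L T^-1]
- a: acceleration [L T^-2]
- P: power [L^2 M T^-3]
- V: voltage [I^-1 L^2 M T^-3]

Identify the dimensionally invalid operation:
(C) P + V

(A) x + v·t: x [L] and v·t [L] — same dimensions ✓
(B) v₀ + at: v₀ [L T^-1] and at [L T^-1] — same dimensions ✓
(C) P + V: P [L^2 M T^-3] and V [I^-1 L^2 M T^-3] — different dimensions cannot be added/subtracted ✗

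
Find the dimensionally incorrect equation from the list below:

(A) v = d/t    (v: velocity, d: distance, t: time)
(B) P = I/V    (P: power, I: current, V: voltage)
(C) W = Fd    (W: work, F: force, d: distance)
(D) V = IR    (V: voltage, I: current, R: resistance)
(B) P = I/V

The equation (B) P = I/V is dimensionally incorrect.

LHS (P): [L^2 M T^-3]
RHS (I/V): [I^2 L^-2 M^-1 T^3] ✗

The dimensions do not match. The other three equations balance.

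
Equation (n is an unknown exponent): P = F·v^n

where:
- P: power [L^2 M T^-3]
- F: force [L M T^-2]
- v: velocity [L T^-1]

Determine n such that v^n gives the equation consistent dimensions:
n = 1

P has dimensions [L^2 M T^-3]; v has dimensions [L T^-1].
The rest of the RHS has dimensions [L M T^-2], so v^n must supply [L T^-1].
With n = 1: F·v^1 has dimensions [L^2 M T^-3], matching the LHS ✓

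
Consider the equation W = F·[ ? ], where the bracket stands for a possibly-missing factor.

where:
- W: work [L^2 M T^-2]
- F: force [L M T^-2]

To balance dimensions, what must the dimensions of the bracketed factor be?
[L] — length (e.g. a distance d)

W has dimensions [L^2 M T^-2]; F has dimensions [L M T^-2].
The bracketed factor must supply [L^2 M T^-2] / [L M T^-2] = [L].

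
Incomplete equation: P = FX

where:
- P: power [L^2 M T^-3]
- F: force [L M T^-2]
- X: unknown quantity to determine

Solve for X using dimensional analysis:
X = v (velocity), dimensions [L T^-1]

P has dimensions [L^2 M T^-3]; the rest of the RHS (F) has dimensions [L M T^-2].
So X must have dimensions [L T^-1] — X = v (velocity).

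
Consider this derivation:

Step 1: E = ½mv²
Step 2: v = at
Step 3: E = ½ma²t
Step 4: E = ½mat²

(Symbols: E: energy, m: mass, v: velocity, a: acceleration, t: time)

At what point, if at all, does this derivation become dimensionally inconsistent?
Step 3

Step 1: E = ½mv² → LHS [L^2 M T^-2], RHS [L^2 M T^-2] ✓
Step 2: v = at → LHS [L T^-1], RHS [L T^-1] ✓
Step 3: E = ½ma²t → LHS [L^2 M T^-2], RHS [L^2 M T^-3] ✗

The first dimensional inconsistency appears in step 3: E = ½ma²t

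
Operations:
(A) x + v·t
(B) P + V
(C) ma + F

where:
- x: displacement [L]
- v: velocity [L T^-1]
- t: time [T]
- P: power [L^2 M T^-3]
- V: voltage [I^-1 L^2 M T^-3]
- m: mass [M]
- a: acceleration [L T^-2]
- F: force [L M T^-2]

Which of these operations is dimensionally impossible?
(B) P + V

(A) x + v·t: x [L] and v·t [L] — same dimensions ✓
(B) P + V: P [L^2 M T^-3] and V [I^-1 L^2 M T^-3] — different dimensions cannot be added/subtracted ✗
(C) ma + F: ma [L M T^-2] and F [L M T^-2] — same dimensions ✓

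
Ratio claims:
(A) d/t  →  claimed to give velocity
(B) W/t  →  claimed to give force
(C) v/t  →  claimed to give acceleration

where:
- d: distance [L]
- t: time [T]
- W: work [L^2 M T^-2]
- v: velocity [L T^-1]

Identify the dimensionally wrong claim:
(B) W/t does not give force

(A) d/t: [L T^-1] = velocity [L T^-1] ✓
(B) W/t: [L^2 M T^-3] ≠ force [L M T^-2] ✗
(C) v/t: [L T^-2] = acceleration [L T^-2] ✓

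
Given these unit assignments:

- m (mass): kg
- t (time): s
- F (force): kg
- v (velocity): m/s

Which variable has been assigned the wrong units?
F

The variable F (force) should have units N, not kg.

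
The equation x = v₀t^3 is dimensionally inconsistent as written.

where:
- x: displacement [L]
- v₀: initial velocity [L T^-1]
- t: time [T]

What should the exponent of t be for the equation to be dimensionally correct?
The exponent of t should be 1: x = v₀t

The LHS x has dimensions [L]; t has dimensions [T].
As written, the RHS v₀t^3 (exponent 3 on t) has dimensions [L T^2], which does not match.
With exponent 1, the RHS v₀t has dimensions [L], matching the LHS.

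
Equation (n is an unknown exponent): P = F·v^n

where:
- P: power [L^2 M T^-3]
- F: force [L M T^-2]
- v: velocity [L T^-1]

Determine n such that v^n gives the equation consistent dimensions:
n = 1

P has dimensions [L^2 M T^-3]; v has dimensions [L T^-1].
The rest of the RHS has dimensions [L M T^-2], so v^n must supply [L T^-1].
With n = 1: F·v^1 has dimensions [L^2 M T^-3], matching the LHS ✓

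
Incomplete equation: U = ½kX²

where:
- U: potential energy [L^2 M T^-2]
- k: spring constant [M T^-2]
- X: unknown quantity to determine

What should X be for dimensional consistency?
X = x (displacement), dimensions [L]

U has dimensions [L^2 M T^-2]; the rest of the RHS (½k) has dimensions [M T^-2].
So X² must have dimensions [L^2], i.e. X has dimensions [L] — X = x (displacement).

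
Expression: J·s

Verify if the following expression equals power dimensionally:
No

The expression J·s has dimensions [L^2 M T^-1], but power has dimensions [L^2 M T^-3].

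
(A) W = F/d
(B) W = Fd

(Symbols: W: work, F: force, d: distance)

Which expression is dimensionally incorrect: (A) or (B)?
(A)

(A) W = F/d: LHS [L^2 M T^-2], RHS [M T^-2] ✗
(B) W = Fd: LHS [L^2 M T^-2], RHS [L^2 M T^-2] ✓

Expression (A) W = F/d is dimensionally incorrect.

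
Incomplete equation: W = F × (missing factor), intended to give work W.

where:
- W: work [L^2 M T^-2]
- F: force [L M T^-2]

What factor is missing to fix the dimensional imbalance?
d (distance), dimensions [L]

W has dimensions [L^2 M T^-2] and F has dimensions [L M T^-2].
The missing factor must have dimensions [L^2 M T^-2] / [L M T^-2] = [L], i.e. distance (d).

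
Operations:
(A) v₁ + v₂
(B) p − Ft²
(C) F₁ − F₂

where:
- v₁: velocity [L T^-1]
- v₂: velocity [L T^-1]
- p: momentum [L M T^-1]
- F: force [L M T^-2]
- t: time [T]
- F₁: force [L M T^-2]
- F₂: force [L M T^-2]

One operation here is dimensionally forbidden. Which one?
(B) p − Ft²

(A) v₁ + v₂: v₁ [L T^-1] and v₂ [L T^-1] — same dimensions ✓
(B) p − Ft²: p [L M T^-1] and Ft² [L M] — different dimensions cannot be added/subtracted ✗
(C) F₁ − F₂: F₁ [L M T^-2] and F₂ [L M T^-2] — same dimensions ✓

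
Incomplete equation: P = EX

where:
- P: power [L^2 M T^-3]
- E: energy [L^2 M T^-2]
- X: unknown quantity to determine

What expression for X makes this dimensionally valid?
X = f (inverse time / frequency (1/t)), dimensions [T^-1]

P has dimensions [L^2 M T^-3]; the rest of the RHS (E) has dimensions [L^2 M T^-2].
So X must have dimensions [T^-1] — X = f (inverse time / frequency (1/t)).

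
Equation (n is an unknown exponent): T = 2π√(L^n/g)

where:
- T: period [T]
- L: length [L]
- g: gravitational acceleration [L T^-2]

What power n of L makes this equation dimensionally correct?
n = 1

T has dimensions [T]; L has dimensions [L].
With n = 1: 2π√(L^1/g) has dimensions [T], matching the LHS ✓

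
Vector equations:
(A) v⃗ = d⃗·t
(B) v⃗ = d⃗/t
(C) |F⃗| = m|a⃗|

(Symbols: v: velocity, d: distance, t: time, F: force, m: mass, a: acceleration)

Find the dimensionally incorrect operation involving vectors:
(A) v⃗ = d⃗·t

(A) v⃗ = d⃗·t: LHS [L T^-1], RHS [L T] ✗ — velocity is displacement per time; should be d⃗/t
(B) v⃗ = d⃗/t: LHS [L T^-1], RHS [L T^-1] ✓ — displacement (vector) divided by time (scalar)
(C) |F⃗| = m|a⃗|: LHS [L M T^-2], RHS [L M T^-2] ✓ — magnitudes of vectors are scalars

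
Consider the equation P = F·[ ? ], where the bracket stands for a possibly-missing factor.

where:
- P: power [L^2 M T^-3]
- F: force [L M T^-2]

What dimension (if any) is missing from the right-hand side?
[L T^-1] — velocity (e.g. v)

P has dimensions [L^2 M T^-3]; F has dimensions [L M T^-2].
The bracketed factor must supply [L^2 M T^-3] / [L M T^-2] = [L T^-1].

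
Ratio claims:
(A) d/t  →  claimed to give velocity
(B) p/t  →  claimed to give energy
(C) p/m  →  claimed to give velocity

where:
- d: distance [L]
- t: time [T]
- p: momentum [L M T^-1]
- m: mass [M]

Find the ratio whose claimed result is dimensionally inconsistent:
(B) p/t does not give energy

(A) d/t: [L T^-1] = velocity [L T^-1] ✓
(B) p/t: [L M T^-2] ≠ energy [L^2 M T^-2] ✗
(C) p/m: [L T^-1] = velocity [L T^-1] ✓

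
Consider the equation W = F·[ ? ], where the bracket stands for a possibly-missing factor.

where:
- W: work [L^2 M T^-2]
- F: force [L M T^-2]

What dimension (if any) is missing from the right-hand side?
[L] — length (e.g. a distance d)

W has dimensions [L^2 M T^-2]; F has dimensions [L M T^-2].
The bracketed factor must supply [L^2 M T^-2] / [L M T^-2] = [L].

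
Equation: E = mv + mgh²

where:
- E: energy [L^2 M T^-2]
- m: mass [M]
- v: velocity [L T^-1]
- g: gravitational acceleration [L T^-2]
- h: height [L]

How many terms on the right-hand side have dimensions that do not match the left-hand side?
2

LHS E: [L^2 M T^-2]
- mv: [L M T^-1] ✗
- mgh²: [L^3 M T^-2] ✗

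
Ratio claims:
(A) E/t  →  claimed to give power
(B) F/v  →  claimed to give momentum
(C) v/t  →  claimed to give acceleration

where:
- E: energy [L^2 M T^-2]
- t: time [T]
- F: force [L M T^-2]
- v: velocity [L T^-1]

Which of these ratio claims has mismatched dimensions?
(B) F/v does not give momentum

(A) E/t: [L^2 M T^-3] = power [L^2 M T^-3] ✓
(B) F/v: [M T^-1] ≠ momentum [L M T^-1] ✗
(C) v/t: [L T^-2] = acceleration [L T^-2] ✓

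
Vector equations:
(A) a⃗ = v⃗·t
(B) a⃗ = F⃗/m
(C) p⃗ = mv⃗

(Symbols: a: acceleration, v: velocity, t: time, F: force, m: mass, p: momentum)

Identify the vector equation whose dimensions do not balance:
(A) a⃗ = v⃗·t

(A) a⃗ = v⃗·t: LHS [L T^-2], RHS [L] ✗ — acceleration is velocity per time; should be v⃗/t
(B) a⃗ = F⃗/m: LHS [L T^-2], RHS [L T^-2] ✓ — force (vector) divided by mass (scalar)
(C) p⃗ = mv⃗: LHS [L M T^-1], RHS [L M T^-1] ✓ — mass (scalar) times velocity (vector)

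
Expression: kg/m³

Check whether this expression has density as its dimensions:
Yes

The expression kg/m³ has dimensions [L^-3 M], which is exactly density [L^-3 M].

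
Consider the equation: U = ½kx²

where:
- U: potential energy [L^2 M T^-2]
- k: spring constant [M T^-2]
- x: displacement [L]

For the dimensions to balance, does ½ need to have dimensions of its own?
No

U has dimensions [L^2 M T^-2] and kx² already has dimensions [L^2 M T^-2], so the equation balances without ½ contributing any dimensions. ½ is a pure (dimensionless) number; changing or removing it would not affect dimensional consistency.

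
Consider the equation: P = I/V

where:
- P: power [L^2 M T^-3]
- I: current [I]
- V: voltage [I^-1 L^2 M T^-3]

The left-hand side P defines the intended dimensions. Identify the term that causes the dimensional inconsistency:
The right-hand side term I/V

P has dimensions [L^2 M T^-3], but I/V has dimensions [I^2 L^-2 M^-1 T^3], so the term I/V is dimensionally wrong for P.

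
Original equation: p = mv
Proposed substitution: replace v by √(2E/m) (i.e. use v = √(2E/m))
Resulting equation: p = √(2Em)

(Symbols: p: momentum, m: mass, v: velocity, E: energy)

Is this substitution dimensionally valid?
Yes

[v] = [L T^-1] and [√(2E/m)] = [L T^-1]. These match, so the substitution replaces a quantity by one of the same dimensions and the result p = √(2Em) has LHS [L M T^-1] vs RHS [L M T^-1] — still consistent.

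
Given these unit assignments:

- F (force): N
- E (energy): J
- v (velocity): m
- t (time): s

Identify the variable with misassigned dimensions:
v

The variable v (velocity) should have units m/s, not m.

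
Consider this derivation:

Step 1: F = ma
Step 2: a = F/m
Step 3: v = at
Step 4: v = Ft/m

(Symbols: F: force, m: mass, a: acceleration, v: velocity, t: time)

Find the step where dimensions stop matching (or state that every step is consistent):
No step introduces an error — all steps are dimensionally consistent.

Step 1: F = ma → LHS [L M T^-2], RHS [L M T^-2] ✓
Step 2: a = F/m → LHS [L T^-2], RHS [L T^-2] ✓
Step 3: v = at → LHS [L T^-1], RHS [L T^-1] ✓
Step 4: v = Ft/m → LHS [L T^-1], RHS [L T^-1] ✓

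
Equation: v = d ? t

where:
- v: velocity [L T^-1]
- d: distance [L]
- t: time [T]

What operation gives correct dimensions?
division (÷): v = d ÷ t

v [L T^-1]; d [L]; t [T].
d × t → [L T] ✗
d ÷ t → [L T^-1] ✓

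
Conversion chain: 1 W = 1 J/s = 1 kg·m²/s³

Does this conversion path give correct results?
The chain is correct (no errors).

Correct: Watt is Joule per second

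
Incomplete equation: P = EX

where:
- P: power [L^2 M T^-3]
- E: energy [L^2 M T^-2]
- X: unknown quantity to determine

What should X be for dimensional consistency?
X = f (inverse time / frequency (1/t)), dimensions [T^-1]

P has dimensions [L^2 M T^-3]; the rest of the RHS (E) has dimensions [L^2 M T^-2].
So X must have dimensions [T^-1] — X = f (inverse time / frequency (1/t)).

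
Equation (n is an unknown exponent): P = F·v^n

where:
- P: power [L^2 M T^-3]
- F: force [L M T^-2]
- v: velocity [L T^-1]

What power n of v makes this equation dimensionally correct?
n = 1

P has dimensions [L^2 M T^-3]; v has dimensions [L T^-1].
The rest of the RHS has dimensions [L M T^-2], so v^n must supply [L T^-1].
With n = 1: F·v^1 has dimensions [L^2 M T^-3], matching the LHS ✓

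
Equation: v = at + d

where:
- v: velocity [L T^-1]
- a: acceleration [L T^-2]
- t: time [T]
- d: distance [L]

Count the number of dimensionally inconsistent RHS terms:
1

LHS v: [L T^-1]
- at: [L T^-1] ✓
- d: [L] ✗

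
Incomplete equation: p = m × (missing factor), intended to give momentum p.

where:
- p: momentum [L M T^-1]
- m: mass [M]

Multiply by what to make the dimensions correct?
v (velocity), dimensions [L T^-1]

p has dimensions [L M T^-1] and m has dimensions [M].
The missing factor must have dimensions [L M T^-1] / [M] = [L T^-1], i.e. velocity (v).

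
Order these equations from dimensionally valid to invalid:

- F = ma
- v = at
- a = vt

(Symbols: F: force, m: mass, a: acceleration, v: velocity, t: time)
Dimensionally correct: F = ma, v = at
Dimensionally incorrect: a = vt
Ordered (correct first, then incorrect): F = ma, v = at, a = vt

- F = ma: LHS [L M T^-2], RHS [L M T^-2] → correct ✓
- v = at: LHS [L T^-1], RHS [L T^-1] → correct ✓
- a = vt: LHS [L T^-2], RHS [L] → incorrect ✗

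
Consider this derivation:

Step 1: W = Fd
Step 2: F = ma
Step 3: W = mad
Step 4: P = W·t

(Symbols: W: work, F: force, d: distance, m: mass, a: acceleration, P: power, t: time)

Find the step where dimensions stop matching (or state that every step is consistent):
Step 4

Step 1: W = Fd → LHS [L^2 M T^-2], RHS [L^2 M T^-2] ✓
Step 2: F = ma → LHS [L M T^-2], RHS [L M T^-2] ✓
Step 3: W = mad → LHS [L^2 M T^-2], RHS [L^2 M T^-2] ✓
Step 4: P = W·t → LHS [L^2 M T^-3], RHS [L^2 M T^-1] ✗

The first dimensional inconsistency appears in step 4: P = W·t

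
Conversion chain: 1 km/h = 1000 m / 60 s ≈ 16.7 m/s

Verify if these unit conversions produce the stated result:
The chain is incorrect (it contains an error).

Incorrect: 1 h = 3600 s, not 60 s (1 km/h ≈ 0.278 m/s)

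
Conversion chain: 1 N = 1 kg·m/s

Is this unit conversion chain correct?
The chain is incorrect (it contains an error).

Incorrect: Newton is kg·m/s², not kg·m/s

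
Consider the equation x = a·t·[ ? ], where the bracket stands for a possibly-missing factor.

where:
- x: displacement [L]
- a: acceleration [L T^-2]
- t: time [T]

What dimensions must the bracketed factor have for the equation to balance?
[T] — time (e.g. t)

x has dimensions [L]; a·t has dimensions [L T^-1].
The bracketed factor must supply [L] / [L T^-1] = [T].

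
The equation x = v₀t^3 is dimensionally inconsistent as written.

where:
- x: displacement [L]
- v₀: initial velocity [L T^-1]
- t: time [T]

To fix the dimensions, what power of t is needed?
The exponent of t should be 1: x = v₀t

The LHS x has dimensions [L]; t has dimensions [T].
As written, the RHS v₀t^3 (exponent 3 on t) has dimensions [L T^2], which does not match.
With exponent 1, the RHS v₀t has dimensions [L], matching the LHS.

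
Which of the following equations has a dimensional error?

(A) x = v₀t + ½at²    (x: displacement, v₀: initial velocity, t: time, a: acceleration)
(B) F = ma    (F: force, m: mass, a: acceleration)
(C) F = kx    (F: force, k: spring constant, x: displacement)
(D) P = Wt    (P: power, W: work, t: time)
(D) P = Wt

The equation (D) P = Wt is dimensionally incorrect.

LHS (P): [L^2 M T^-3]
RHS (Wt): [L^2 M T^-1] ✗

The dimensions do not match. The other three equations balance.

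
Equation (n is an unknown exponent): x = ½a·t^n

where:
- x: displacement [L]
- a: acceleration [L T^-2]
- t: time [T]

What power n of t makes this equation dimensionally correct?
n = 2

x has dimensions [L]; t has dimensions [T].
The rest of the RHS has dimensions [L T^-2], so t^n must supply [T^2].
With n = 2: ½a·t^2 has dimensions [L], matching the LHS ✓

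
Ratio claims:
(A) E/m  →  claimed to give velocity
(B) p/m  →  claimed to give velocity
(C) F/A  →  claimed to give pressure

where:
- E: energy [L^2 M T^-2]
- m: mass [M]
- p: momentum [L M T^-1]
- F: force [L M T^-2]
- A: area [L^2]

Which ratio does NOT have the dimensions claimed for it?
(A) E/m does not give velocity

(A) E/m: [L^2 T^-2] ≠ velocity [L T^-1] ✗
(B) p/m: [L T^-1] = velocity [L T^-1] ✓
(C) F/A: [L^-1 M T^-2] = pressure [L^-1 M T^-2] ✓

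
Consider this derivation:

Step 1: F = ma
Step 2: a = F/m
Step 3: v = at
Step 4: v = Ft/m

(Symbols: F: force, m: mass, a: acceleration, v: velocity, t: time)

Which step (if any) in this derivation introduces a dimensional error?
No step introduces an error — all steps are dimensionally consistent.

Step 1: F = ma → LHS [L M T^-2], RHS [L M T^-2] ✓
Step 2: a = F/m → LHS [L T^-2], RHS [L T^-2] ✓
Step 3: v = at → LHS [L T^-1], RHS [L T^-1] ✓
Step 4: v = Ft/m → LHS [L T^-1], RHS [L T^-1] ✓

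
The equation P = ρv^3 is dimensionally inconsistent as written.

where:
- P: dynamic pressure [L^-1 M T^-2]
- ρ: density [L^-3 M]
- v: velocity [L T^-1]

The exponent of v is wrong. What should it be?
The exponent of v should be 2: P = ρv^2

The LHS P has dimensions [L^-1 M T^-2]; v has dimensions [L T^-1].
As written, the RHS ρv^3 (exponent 3 on v) has dimensions [M T^-3], which does not match.
With exponent 2, the RHS ρv^2 has dimensions [L^-1 M T^-2], matching the LHS.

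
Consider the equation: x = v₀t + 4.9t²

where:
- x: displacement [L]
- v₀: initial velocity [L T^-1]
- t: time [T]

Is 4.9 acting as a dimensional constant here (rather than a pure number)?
Yes

x has dimensions [L], while t² alone has dimensions [T^2]. For the equation to balance, the factor 4.9 must carry dimensions [L T^-2] — it is a dimensional constant (a numerical value of a physical quantity with its units suppressed), not a pure number.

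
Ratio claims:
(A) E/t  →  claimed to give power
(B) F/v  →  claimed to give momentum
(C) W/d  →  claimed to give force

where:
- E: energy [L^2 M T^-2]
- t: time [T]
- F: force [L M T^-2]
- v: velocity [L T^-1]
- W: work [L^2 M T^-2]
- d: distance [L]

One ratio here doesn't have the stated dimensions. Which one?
(B) F/v does not give momentum

(A) E/t: [L^2 M T^-3] = power [L^2 M T^-3] ✓
(B) F/v: [M T^-1] ≠ momentum [L M T^-1] ✗
(C) W/d: [L M T^-2] = force [L M T^-2] ✓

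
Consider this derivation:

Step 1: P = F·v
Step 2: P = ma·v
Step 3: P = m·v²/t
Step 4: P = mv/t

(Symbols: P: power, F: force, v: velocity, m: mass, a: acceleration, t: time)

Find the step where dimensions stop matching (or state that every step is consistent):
Step 4

Step 1: P = F·v → LHS [L^2 M T^-3], RHS [L^2 M T^-3] ✓
Step 2: P = ma·v → LHS [L^2 M T^-3], RHS [L^2 M T^-3] ✓
Step 3: P = m·v²/t → LHS [L^2 M T^-3], RHS [L^2 M T^-3] ✓
Step 4: P = mv/t → LHS [L^2 M T^-3], RHS [L M T^-2] ✗

The first dimensional inconsistency appears in step 4: P = mv/t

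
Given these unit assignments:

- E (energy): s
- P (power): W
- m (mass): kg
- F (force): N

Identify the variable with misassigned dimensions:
E

The variable E (energy) should have units J, not s.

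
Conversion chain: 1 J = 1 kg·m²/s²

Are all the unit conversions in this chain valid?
The chain is correct (no errors).

Correct: Joule is defined as kg·m²/s²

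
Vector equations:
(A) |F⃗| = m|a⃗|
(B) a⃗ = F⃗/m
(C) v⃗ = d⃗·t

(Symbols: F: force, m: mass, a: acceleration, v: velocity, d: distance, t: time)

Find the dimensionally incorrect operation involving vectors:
(C) v⃗ = d⃗·t

(A) |F⃗| = m|a⃗|: LHS [L M T^-2], RHS [L M T^-2] ✓ — magnitudes of vectors are scalars
(B) a⃗ = F⃗/m: LHS [L T^-2], RHS [L T^-2] ✓ — force (vector) divided by mass (scalar)
(C) v⃗ = d⃗·t: LHS [L T^-1], RHS [L T] ✗ — velocity is displacement per time; should be d⃗/t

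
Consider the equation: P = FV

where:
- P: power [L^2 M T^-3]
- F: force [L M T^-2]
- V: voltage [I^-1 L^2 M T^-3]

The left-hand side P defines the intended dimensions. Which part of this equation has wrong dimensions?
The right-hand side term FV

P has dimensions [L^2 M T^-3], but FV has dimensions [I^-1 L^3 M^2 T^-5], so the term FV is dimensionally wrong for P.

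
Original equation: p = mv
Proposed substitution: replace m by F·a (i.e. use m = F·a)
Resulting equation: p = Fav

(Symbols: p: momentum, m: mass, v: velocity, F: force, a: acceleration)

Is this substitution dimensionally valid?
No

[m] = [M] and [F·a] = [L^2 M T^-4]. These differ, so the substitution replaces a quantity by one of different dimensions and the result p = Fav has LHS [L M T^-1] vs RHS [L^3 M T^-5] — inconsistent.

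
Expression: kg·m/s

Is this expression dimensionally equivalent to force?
No

The expression kg·m/s has dimensions [L M T^-1], but force has dimensions [L M T^-2].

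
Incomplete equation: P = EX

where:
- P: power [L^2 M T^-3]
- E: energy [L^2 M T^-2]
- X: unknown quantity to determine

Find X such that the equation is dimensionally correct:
X = f (inverse time / frequency (1/t)), dimensions [T^-1]

P has dimensions [L^2 M T^-3]; the rest of the RHS (E) has dimensions [L^2 M T^-2].
So X must have dimensions [T^-1] — X = f (inverse time / frequency (1/t)).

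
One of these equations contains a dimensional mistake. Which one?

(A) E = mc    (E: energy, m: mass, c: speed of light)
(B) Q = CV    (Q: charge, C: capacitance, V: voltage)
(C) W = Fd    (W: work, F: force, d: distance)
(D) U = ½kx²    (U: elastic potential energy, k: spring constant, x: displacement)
(A) E = mc

The equation (A) E = mc is dimensionally incorrect.

LHS (E): [L^2 M T^-2]
RHS (mc): [L M T^-1] ✗

The dimensions do not match. The other three equations balance.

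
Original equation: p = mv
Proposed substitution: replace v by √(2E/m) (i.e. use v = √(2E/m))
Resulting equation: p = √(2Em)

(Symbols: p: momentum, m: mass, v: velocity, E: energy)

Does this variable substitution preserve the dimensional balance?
Yes

[v] = [L T^-1] and [√(2E/m)] = [L T^-1]. These match, so the substitution replaces a quantity by one of the same dimensions and the result p = √(2Em) has LHS [L M T^-1] vs RHS [L M T^-1] — still consistent.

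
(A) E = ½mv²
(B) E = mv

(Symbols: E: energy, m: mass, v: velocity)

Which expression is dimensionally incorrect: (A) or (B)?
(B)

(A) E = ½mv²: LHS [L^2 M T^-2], RHS [L^2 M T^-2] ✓
(B) E = mv: LHS [L^2 M T^-2], RHS [L M T^-1] ✗

Expression (B) E = mv is dimensionally incorrect.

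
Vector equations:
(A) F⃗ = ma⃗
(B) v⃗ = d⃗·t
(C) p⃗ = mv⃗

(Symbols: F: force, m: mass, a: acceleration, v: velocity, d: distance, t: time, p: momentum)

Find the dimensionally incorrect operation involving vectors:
(B) v⃗ = d⃗·t

(A) F⃗ = ma⃗: LHS [L M T^-2], RHS [L M T^-2] ✓ — Force and acceleration are vectors, mass is a scalar
(B) v⃗ = d⃗·t: LHS [L T^-1], RHS [L T] ✗ — velocity is displacement per time; should be d⃗/t
(C) p⃗ = mv⃗: LHS [L M T^-1], RHS [L M T^-1] ✓ — mass (scalar) times velocity (vector)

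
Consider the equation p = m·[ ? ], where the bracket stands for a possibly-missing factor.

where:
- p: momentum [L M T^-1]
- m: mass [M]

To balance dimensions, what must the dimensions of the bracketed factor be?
[L T^-1] — velocity (e.g. v)

p has dimensions [L M T^-1]; m has dimensions [M].
The bracketed factor must supply [L M T^-1] / [M] = [L T^-1].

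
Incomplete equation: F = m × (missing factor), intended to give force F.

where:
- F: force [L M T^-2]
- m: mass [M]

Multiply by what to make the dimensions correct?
a (acceleration), dimensions [L T^-2]

F has dimensions [L M T^-2] and m has dimensions [M].
The missing factor must have dimensions [L M T^-2] / [M] = [L T^-2], i.e. acceleration (a).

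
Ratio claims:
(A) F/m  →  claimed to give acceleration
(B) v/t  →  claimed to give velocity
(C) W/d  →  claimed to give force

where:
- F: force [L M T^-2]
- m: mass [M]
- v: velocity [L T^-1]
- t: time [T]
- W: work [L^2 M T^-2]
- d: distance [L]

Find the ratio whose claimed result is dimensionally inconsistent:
(B) v/t does not give velocity

(A) F/m: [L T^-2] = acceleration [L T^-2] ✓
(B) v/t: [L T^-2] ≠ velocity [L T^-1] ✗
(C) W/d: [L M T^-2] = force [L M T^-2] ✓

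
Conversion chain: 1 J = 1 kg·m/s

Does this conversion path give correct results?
The chain is incorrect (it contains an error).

Incorrect: Joule is kg·m²/s², not kg·m/s (that is momentum)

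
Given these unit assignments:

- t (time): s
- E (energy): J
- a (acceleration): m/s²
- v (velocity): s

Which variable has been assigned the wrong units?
v

The variable v (velocity) should have units m/s, not s.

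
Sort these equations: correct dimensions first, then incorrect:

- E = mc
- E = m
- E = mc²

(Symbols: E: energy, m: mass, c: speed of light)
Dimensionally correct: E = mc²
Dimensionally incorrect: E = mc, E = m
Ordered (correct first, then incorrect): E = mc², E = mc, E = m

- E = mc: LHS [L^2 M T^-2], RHS [L M T^-1] → incorrect ✗
- E = m: LHS [L^2 M T^-2], RHS [M] → incorrect ✗
- E = mc²: LHS [L^2 M T^-2], RHS [L^2 M T^-2] → correct ✓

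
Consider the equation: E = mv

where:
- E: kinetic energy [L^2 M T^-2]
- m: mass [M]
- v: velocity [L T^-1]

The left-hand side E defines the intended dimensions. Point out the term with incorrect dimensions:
The right-hand side term mv

E has dimensions [L^2 M T^-2], but mv has dimensions [L M T^-1], so the term mv is dimensionally wrong for E.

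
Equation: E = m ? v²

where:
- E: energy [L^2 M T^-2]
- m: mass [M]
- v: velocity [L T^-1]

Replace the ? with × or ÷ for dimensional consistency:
multiplication (×): E = m × v²

E [L^2 M T^-2]; m [M]; v² [L^2 T^-2].
m × v² → [L^2 M T^-2] ✓
m ÷ v² → [L^-2 M T^2] ✗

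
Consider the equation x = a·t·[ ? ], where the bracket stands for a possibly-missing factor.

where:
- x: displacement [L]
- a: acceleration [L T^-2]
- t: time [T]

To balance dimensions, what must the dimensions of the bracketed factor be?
[T] — time (e.g. t)

x has dimensions [L]; a·t has dimensions [L T^-1].
The bracketed factor must supply [L] / [L T^-1] = [T].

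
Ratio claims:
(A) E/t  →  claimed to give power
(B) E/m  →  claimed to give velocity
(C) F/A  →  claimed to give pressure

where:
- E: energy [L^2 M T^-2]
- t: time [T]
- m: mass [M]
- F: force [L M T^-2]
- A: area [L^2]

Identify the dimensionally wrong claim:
(B) E/m does not give velocity

(A) E/t: [L^2 M T^-3] = power [L^2 M T^-3] ✓
(B) E/m: [L^2 T^-2] ≠ velocity [L T^-1] ✗
(C) F/A: [L^-1 M T^-2] = pressure [L^-1 M T^-2] ✓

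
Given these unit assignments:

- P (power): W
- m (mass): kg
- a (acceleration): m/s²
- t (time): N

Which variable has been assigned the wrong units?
t

The variable t (time) should have units s, not N.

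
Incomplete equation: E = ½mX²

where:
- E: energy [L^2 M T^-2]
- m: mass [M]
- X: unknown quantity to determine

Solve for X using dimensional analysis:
X = v (velocity), dimensions [L T^-1]

E has dimensions [L^2 M T^-2]; the rest of the RHS (½m) has dimensions [M].
So X² must have dimensions [L^2 T^-2], i.e. X has dimensions [L T^-1] — X = v (velocity).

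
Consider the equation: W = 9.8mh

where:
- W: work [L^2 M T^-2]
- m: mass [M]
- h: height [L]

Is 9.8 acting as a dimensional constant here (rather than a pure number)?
Yes

W has dimensions [L^2 M T^-2], while mh alone has dimensions [L M]. For the equation to balance, the factor 9.8 must carry dimensions [L T^-2] — it is a dimensional constant (a numerical value of a physical quantity with its units suppressed), not a pure number.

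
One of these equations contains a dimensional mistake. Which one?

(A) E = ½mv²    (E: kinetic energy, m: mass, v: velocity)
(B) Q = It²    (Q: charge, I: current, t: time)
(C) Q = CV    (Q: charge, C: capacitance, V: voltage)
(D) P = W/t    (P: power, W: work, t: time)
(B) Q = It²

The equation (B) Q = It² is dimensionally incorrect.

LHS (Q): [I T]
RHS (It²): [I T^2] ✗

The dimensions do not match. The other three equations balance.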